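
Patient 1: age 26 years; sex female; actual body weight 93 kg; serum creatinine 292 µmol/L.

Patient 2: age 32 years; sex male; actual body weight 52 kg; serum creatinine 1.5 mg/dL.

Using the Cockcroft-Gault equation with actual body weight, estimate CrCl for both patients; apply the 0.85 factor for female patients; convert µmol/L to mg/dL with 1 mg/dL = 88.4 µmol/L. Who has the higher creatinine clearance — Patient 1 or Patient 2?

Patient 1: SCr = 292 / 88.4 = 3.303 mg/dL
Patient 1: CrCl = (140 − 26) × 93 / (72 × 3.303) × 0.85 = 10602.0 / 237.82 × 0.85 ≈ 37.9 mL/min
Patient 2: CrCl = (140 − 32) × 52 / (72 × 1.5) = 5616.0 / 108.00 ≈ 52.0 mL/min
37.9 vs 52.0 mL/min → Patient 2 is higher.

Patient 2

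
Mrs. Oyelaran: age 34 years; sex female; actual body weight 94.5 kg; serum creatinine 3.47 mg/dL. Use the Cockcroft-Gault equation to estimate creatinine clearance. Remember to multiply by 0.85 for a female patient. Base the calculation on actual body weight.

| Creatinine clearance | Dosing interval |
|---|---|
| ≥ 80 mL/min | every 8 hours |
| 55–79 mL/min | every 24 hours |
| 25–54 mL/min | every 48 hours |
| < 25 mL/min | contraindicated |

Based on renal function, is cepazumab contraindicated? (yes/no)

no

CrCl = (140 − 34) × 94.5 / (72 × 3.47) × 0.85 = 10017.0 / 249.84 × 0.85 ≈ 34.1 mL/min
CrCl ≈ 34 mL/min, which is ≥ 25 mL/min.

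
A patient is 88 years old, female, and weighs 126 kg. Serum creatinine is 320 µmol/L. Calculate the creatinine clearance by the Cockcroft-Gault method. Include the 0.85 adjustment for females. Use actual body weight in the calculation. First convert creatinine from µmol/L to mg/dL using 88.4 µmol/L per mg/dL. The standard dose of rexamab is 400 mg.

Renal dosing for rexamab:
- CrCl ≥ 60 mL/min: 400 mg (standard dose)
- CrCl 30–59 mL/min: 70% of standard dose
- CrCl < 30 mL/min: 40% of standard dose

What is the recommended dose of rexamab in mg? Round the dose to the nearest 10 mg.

SCr = 320 / 88.4 = 3.62 mg/dL
CrCl = (140 − 88) × 126 / (72 × 3.62) × 0.85 = 6552.0 / 260.64 × 0.85 ≈ 21.4 mL/min
CrCl ≈ 21 mL/min → bracket < 30 mL/min.
40% of 400 mg = 160 mg

160 mg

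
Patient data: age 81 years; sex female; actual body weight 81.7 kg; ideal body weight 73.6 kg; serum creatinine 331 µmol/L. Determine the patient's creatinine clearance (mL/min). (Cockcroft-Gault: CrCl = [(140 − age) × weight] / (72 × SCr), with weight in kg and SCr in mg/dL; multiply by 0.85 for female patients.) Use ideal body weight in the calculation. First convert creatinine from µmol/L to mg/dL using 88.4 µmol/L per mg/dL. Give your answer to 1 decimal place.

SCr = 331 / 88.4 = 3.744 mg/dL
CrCl = (140 − 81) × 73.6 / (72 × 3.744) × 0.85 = 4342.4 / 269.57 × 0.85 ≈ 13.7 mL/min

13.7 mL/min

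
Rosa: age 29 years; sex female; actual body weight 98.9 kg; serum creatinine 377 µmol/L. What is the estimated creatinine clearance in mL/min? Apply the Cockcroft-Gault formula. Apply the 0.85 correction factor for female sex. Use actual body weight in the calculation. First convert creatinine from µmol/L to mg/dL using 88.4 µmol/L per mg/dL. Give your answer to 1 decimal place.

SCr = 377 / 88.4 = 4.265 mg/dL
CrCl = (140 − 29) × 98.9 / (72 × 4.265) × 0.85 = 10977.9 / 307.08 × 0.85 ≈ 30.4 mL/min

30.4 mL/min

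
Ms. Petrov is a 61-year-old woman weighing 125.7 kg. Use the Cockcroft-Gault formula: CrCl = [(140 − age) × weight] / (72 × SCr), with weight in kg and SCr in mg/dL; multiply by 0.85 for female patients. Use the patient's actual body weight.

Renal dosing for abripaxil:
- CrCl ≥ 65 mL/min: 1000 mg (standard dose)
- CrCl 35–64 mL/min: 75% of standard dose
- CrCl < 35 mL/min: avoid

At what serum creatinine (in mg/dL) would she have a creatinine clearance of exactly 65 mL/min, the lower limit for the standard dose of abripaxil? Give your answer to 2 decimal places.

Standard dose requires CrCl ≥ 65 mL/min.
Set (140 − 61) × 125.7 × 0.85 / (72 × SCr) = 65
SCr = (140 − 61) × 125.7 × 0.85 / (72 × 65) = 1.804 mg/dL

1.80 mg/dL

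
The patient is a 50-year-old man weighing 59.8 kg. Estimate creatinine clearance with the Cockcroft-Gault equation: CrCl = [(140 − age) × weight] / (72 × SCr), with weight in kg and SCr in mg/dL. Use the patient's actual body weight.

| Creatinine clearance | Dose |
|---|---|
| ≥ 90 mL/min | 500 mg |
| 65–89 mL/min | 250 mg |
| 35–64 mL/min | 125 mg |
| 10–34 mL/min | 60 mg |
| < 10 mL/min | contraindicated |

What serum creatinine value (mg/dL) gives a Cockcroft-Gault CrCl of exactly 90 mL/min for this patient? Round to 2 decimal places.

0.83 mg/dL

Standard dose requires CrCl ≥ 90 mL/min.
Set (140 − 50) × 59.8 / (72 × SCr) = 90
SCr = (140 − 50) × 59.8 / (72 × 90) = 0.831 mg/dL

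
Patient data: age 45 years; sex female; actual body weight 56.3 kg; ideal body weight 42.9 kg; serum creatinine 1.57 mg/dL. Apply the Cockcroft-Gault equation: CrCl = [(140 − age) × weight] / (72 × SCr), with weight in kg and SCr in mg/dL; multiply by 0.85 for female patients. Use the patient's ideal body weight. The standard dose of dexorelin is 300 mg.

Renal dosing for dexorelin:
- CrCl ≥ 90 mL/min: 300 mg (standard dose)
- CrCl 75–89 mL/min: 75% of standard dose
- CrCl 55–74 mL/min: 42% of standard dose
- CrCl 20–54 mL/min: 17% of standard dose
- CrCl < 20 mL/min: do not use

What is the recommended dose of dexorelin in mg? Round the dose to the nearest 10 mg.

50 mg

CrCl = (140 − 45) × 42.9 / (72 × 1.57) × 0.85 = 4075.5 / 113.04 × 0.85 ≈ 30.6 mL/min
CrCl ≈ 31 mL/min → bracket 20–54 mL/min.
17% of 300 mg = 51 mg → 50 mg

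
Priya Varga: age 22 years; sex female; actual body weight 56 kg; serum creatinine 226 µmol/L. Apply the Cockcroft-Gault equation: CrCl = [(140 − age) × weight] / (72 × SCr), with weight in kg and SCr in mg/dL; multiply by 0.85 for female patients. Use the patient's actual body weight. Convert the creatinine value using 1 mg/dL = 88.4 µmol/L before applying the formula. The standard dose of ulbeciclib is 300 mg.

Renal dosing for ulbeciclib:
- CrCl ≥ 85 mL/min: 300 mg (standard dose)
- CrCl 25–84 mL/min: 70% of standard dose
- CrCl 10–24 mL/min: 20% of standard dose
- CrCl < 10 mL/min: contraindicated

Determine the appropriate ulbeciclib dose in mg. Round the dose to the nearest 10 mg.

SCr = 226 / 88.4 = 2.557 mg/dL
CrCl = (140 − 22) × 56 / (72 × 2.557) × 0.85 = 6608.0 / 184.10 × 0.85 ≈ 30.5 mL/min
CrCl ≈ 31 mL/min → bracket 25–84 mL/min.
70% of 300 mg = 210 mg

210 mg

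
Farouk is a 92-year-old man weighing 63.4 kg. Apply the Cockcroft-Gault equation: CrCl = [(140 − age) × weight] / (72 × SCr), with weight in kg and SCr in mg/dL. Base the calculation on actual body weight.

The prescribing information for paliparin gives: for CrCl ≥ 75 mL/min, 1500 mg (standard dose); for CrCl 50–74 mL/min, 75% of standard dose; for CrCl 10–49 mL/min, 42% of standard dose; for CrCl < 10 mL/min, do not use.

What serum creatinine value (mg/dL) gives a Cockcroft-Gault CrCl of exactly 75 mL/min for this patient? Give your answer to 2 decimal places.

Standard dose requires CrCl ≥ 75 mL/min.
Set (140 − 92) × 63.4 / (72 × SCr) = 75
SCr = (140 − 92) × 63.4 / (72 × 75) = 0.564 mg/dL

0.56 mg/dL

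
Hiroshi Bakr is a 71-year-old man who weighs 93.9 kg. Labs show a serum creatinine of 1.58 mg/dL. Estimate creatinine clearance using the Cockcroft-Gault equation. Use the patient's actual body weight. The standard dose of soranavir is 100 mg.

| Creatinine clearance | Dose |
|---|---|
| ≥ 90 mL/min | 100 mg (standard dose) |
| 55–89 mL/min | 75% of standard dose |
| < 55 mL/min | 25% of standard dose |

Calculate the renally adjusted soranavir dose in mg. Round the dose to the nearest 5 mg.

75 mg

CrCl = (140 − 71) × 93.9 / (72 × 1.58) = 6479.1 / 113.76 ≈ 57.0 mL/min
CrCl ≈ 57 mL/min → bracket 55–89 mL/min.
75% of 100 mg = 75 mg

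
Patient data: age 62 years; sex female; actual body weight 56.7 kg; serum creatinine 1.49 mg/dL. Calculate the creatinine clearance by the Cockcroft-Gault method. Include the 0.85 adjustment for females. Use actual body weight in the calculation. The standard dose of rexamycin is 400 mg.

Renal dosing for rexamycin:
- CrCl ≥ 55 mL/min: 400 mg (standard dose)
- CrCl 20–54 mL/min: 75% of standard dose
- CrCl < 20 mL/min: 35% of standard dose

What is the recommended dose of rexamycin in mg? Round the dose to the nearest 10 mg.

300 mg

CrCl = (140 − 62) × 56.7 / (72 × 1.49) × 0.85 = 4422.6 / 107.28 × 0.85 ≈ 35.0 mL/min
CrCl ≈ 35 mL/min → bracket 20–54 mL/min.
75% of 400 mg = 300 mg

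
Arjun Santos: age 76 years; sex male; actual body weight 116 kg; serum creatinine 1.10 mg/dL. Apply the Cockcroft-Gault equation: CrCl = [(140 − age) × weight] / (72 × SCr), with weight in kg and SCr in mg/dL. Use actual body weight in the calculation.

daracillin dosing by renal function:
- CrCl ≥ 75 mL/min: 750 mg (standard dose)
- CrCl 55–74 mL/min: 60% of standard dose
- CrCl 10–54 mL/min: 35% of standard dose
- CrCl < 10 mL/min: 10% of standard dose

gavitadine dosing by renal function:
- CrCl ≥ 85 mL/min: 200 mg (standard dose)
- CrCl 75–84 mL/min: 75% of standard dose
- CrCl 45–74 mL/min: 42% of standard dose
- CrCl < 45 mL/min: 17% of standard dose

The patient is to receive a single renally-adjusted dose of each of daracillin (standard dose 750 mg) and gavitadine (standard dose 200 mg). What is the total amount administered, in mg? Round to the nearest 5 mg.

950 mg

CrCl = (140 − 76) × 116 / (72 × 1.1) = 7424.0 / 79.20 ≈ 93.7 mL/min
CrCl ≈ 94 mL/min.
daracillin: ≥ 75 mL/min → 100% of 750 mg = 750 mg.
gavitadine: ≥ 85 mL/min → 100% of 200 mg = 200 mg.
Total = 750 + 200 = 950 mg.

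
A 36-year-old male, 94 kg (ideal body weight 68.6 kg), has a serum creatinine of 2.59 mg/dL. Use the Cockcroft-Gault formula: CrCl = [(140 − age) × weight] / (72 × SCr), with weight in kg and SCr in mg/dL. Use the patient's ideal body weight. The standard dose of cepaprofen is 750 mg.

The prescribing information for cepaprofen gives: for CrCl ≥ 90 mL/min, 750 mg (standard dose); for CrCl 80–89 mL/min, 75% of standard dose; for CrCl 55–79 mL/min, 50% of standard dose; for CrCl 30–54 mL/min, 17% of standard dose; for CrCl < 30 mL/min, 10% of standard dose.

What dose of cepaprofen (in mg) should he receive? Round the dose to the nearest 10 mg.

CrCl = (140 − 36) × 68.6 / (72 × 2.59) = 7134.4 / 186.48 ≈ 38.3 mL/min
CrCl ≈ 38 mL/min → bracket 30–54 mL/min.
17% of 750 mg = 127.5 mg → 130 mg

130 mg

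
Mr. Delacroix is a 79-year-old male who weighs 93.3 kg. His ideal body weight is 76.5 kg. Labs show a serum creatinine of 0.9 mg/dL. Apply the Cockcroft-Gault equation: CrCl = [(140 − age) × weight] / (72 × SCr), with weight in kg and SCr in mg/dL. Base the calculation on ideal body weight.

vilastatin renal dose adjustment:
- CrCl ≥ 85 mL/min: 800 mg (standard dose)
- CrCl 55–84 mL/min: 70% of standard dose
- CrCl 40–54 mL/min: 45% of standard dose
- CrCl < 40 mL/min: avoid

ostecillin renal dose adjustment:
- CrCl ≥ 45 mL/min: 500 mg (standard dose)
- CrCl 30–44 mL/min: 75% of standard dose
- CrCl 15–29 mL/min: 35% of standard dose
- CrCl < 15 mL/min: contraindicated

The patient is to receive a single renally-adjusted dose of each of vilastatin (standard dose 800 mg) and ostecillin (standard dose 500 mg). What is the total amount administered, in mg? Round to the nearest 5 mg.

1060 mg

CrCl = (140 − 79) × 76.5 / (72 × 0.9) = 4666.5 / 64.80 ≈ 72.0 mL/min
CrCl ≈ 72 mL/min.
vilastatin: 55–84 mL/min → 70% of 800 mg = 560 mg.
ostecillin: ≥ 45 mL/min → 100% of 500 mg = 500 mg.
Total = 560 + 500 = 1060 mg.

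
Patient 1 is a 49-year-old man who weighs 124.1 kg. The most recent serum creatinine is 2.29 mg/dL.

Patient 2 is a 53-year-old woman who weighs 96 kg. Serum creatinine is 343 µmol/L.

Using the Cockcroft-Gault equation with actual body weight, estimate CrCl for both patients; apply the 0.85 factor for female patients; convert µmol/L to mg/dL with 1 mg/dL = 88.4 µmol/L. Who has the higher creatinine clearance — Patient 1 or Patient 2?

Patient 1: CrCl = (140 − 49) × 124.1 / (72 × 2.29) = 11293.1 / 164.88 ≈ 68.5 mL/min
Patient 2: SCr = 343 / 88.4 = 3.88 mg/dL
Patient 2: CrCl = (140 − 53) × 96 / (72 × 3.88) × 0.85 = 8352.0 / 279.36 × 0.85 ≈ 25.4 mL/min
68.5 vs 25.4 mL/min → Patient 1 is higher.

Patient 1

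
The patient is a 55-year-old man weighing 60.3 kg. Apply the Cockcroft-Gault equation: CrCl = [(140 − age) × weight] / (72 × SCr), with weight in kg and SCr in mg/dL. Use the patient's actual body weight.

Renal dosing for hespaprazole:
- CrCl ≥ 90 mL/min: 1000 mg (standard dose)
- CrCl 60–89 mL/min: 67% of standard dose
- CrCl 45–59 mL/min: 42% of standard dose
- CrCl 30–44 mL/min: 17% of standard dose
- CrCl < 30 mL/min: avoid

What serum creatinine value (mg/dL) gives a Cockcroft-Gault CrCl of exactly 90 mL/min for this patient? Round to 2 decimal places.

Standard dose requires CrCl ≥ 90 mL/min.
Set (140 − 55) × 60.3 / (72 × SCr) = 90
SCr = (140 − 55) × 60.3 / (72 × 90) = 0.791 mg/dL

0.79 mg/dL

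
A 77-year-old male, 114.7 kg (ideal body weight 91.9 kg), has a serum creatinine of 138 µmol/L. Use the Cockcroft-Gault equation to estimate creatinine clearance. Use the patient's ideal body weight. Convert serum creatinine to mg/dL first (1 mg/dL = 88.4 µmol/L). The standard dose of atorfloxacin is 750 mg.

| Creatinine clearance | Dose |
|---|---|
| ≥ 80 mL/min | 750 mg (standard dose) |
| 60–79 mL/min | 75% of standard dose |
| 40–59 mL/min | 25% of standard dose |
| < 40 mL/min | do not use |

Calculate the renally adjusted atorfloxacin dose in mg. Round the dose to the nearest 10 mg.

190 mg

SCr = 138 / 88.4 = 1.561 mg/dL
CrCl = (140 − 77) × 91.9 / (72 × 1.561) = 5789.7 / 112.39 ≈ 51.5 mL/min
CrCl ≈ 52 mL/min → bracket 40–59 mL/min.
25% of 750 mg = 187.5 mg → 190 mg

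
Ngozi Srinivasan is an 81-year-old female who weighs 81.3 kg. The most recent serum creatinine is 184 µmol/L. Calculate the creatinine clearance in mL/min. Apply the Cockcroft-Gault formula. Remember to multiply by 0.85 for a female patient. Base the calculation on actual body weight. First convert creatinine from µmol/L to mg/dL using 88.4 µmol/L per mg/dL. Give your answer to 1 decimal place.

SCr = 184 / 88.4 = 2.081 mg/dL
CrCl = (140 − 81) × 81.3 / (72 × 2.081) × 0.85 = 4796.7 / 149.83 × 0.85 ≈ 27.2 mL/min

27.2 mL/min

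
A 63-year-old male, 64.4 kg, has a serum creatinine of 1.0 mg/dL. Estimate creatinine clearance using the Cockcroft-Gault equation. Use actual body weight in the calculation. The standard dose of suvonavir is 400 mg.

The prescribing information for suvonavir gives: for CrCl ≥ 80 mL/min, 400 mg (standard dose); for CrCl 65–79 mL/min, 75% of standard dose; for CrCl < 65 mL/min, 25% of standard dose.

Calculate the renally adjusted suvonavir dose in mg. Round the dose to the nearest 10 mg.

300 mg

CrCl = (140 − 63) × 64.4 / (72 × 1) = 4958.8 / 72.00 ≈ 68.9 mL/min
CrCl ≈ 69 mL/min → bracket 65–79 mL/min.
75% of 400 mg = 300 mg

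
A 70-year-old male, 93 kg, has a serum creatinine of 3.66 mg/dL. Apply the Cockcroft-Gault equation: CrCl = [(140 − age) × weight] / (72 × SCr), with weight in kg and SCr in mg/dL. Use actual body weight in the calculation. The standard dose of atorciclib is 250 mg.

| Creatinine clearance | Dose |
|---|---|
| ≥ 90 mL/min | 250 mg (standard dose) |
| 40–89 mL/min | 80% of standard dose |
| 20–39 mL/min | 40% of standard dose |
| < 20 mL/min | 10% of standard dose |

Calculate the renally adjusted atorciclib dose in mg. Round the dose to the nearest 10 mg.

CrCl = (140 − 70) × 93 / (72 × 3.66) = 6510.0 / 263.52 ≈ 24.7 mL/min
CrCl ≈ 25 mL/min → bracket 20–39 mL/min.
40% of 250 mg = 100 mg

100 mg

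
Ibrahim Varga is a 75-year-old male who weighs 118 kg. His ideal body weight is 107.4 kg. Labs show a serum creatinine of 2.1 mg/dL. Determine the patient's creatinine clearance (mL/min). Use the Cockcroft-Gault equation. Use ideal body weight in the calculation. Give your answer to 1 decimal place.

46.2 mL/min

CrCl = (140 − 75) × 107.4 / (72 × 2.1) = 6981.0 / 151.20 ≈ 46.2 mL/min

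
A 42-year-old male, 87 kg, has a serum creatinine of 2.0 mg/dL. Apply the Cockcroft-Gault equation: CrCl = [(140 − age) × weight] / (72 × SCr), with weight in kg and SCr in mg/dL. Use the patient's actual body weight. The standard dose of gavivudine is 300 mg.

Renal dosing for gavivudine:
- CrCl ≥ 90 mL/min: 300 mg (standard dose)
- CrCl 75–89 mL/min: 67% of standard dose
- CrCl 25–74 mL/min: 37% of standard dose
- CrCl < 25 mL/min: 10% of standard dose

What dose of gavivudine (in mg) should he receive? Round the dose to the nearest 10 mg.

CrCl = (140 − 42) × 87 / (72 × 2) = 8526.0 / 144.00 ≈ 59.2 mL/min
CrCl ≈ 59 mL/min → bracket 25–74 mL/min.
37% of 300 mg = 111 mg → 110 mg

110 mg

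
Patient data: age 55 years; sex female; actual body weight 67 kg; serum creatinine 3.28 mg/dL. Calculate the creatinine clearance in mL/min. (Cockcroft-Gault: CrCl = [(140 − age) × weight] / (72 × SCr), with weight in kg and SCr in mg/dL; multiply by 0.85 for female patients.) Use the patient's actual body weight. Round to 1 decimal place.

20.5 mL/min

CrCl = (140 − 55) × 67 / (72 × 3.28) × 0.85 = 5695.0 / 236.16 × 0.85 ≈ 20.5 mL/min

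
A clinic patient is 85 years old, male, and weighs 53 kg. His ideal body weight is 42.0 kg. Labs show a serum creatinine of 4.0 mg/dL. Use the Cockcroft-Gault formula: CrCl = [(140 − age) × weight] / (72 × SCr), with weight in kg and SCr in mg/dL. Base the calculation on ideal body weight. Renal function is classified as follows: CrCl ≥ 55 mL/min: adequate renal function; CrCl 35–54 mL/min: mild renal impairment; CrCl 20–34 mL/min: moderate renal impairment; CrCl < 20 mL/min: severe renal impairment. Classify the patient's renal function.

CrCl = (140 − 85) × 42 / (72 × 4) = 2310.0 / 288.00 ≈ 8.0 mL/min
8 mL/min falls in the 'severe renal impairment' range.

severe renal impairment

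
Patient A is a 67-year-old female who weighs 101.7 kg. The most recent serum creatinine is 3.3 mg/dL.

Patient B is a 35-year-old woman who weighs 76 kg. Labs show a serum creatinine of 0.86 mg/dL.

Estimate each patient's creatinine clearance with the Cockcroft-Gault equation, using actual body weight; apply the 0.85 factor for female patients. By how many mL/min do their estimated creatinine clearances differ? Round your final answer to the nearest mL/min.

83 mL/min

Patient A: CrCl = (140 − 67) × 101.7 / (72 × 3.3) × 0.85 = 7424.1 / 237.60 × 0.85 ≈ 26.6 mL/min
Patient B: CrCl = (140 − 35) × 76 / (72 × 0.86) × 0.85 = 7980.0 / 61.92 × 0.85 ≈ 109.5 mL/min
|26.6 − 109.5| = 82.9 mL/min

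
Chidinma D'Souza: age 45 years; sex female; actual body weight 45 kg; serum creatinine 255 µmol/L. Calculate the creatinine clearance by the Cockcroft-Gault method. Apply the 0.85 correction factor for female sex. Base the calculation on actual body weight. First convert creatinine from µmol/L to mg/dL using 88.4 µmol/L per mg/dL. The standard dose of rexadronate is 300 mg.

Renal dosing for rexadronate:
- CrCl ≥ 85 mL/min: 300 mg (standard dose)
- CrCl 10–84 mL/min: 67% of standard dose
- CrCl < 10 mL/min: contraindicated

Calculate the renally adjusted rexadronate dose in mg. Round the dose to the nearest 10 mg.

200 mg

SCr = 255 / 88.4 = 2.885 mg/dL
CrCl = (140 − 45) × 45 / (72 × 2.885) × 0.85 = 4275.0 / 207.72 × 0.85 ≈ 17.5 mL/min
CrCl ≈ 17 mL/min → bracket 10–84 mL/min.
67% of 300 mg = 201 mg → 200 mg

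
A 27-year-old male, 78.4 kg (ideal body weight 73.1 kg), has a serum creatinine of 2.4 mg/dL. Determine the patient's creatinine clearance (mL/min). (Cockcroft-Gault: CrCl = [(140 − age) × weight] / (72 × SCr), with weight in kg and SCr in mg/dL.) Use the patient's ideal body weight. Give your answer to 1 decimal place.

CrCl = (140 − 27) × 73.1 / (72 × 2.4) = 8260.3 / 172.80 ≈ 47.8 mL/min

47.8 mL/min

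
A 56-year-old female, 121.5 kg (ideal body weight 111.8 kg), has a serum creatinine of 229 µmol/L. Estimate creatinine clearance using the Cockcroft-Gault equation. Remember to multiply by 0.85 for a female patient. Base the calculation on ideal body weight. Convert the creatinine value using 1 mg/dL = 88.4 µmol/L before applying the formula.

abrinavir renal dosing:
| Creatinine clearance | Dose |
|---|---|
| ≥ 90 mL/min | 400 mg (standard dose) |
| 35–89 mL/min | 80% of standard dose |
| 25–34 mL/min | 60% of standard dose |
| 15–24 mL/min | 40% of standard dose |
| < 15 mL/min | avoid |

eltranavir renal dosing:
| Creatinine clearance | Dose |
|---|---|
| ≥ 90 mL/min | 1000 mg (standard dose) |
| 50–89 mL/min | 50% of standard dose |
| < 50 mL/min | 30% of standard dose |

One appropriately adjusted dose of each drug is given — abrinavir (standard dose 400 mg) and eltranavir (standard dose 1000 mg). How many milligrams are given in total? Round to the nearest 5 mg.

620 mg

SCr = 229 / 88.4 = 2.59 mg/dL
CrCl = (140 − 56) × 111.8 / (72 × 2.59) × 0.85 = 9391.2 / 186.48 × 0.85 ≈ 42.8 mL/min
CrCl ≈ 43 mL/min.
abrinavir: 35–89 mL/min → 80% of 400 mg = 320 mg.
eltranavir: < 50 mL/min → 30% of 1000 mg = 300 mg.
Total = 320 + 300 = 620 mg.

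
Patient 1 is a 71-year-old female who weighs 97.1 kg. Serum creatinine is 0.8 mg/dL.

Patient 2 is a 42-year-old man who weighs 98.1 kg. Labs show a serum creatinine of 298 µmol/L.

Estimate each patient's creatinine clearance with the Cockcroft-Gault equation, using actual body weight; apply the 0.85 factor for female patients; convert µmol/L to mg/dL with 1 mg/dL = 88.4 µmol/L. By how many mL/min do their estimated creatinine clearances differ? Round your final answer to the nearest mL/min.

59 mL/min

Patient 1: CrCl = (140 − 71) × 97.1 / (72 × 0.8) × 0.85 = 6699.9 / 57.60 × 0.85 ≈ 98.9 mL/min
Patient 2: SCr = 298 / 88.4 = 3.371 mg/dL
Patient 2: CrCl = (140 − 42) × 98.1 / (72 × 3.371) = 9613.8 / 242.71 ≈ 39.6 mL/min
|98.9 − 39.6| = 59.3 mL/min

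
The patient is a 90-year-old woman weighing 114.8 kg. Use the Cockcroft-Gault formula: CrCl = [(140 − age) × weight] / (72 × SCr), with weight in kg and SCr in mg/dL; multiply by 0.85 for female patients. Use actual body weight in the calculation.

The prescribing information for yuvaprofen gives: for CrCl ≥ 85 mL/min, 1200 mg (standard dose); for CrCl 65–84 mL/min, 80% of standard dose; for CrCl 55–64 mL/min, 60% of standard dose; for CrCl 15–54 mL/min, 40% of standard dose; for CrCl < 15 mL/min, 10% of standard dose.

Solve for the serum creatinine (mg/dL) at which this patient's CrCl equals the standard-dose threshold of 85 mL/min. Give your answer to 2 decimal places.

0.80 mg/dL

Standard dose requires CrCl ≥ 85 mL/min.
Set (140 − 90) × 114.8 × 0.85 / (72 × SCr) = 85
SCr = (140 − 90) × 114.8 × 0.85 / (72 × 85) = 0.797 mg/dL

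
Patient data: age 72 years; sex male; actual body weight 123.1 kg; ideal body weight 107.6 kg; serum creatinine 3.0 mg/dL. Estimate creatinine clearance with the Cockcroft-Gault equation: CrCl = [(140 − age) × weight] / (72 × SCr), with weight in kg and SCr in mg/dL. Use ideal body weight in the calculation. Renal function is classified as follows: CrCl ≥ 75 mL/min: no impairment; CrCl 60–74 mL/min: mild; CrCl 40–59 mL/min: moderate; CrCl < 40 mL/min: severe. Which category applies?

CrCl = (140 − 72) × 107.6 / (72 × 3) = 7316.8 / 216.00 ≈ 33.9 mL/min
34 mL/min falls in the 'severe' range.

severe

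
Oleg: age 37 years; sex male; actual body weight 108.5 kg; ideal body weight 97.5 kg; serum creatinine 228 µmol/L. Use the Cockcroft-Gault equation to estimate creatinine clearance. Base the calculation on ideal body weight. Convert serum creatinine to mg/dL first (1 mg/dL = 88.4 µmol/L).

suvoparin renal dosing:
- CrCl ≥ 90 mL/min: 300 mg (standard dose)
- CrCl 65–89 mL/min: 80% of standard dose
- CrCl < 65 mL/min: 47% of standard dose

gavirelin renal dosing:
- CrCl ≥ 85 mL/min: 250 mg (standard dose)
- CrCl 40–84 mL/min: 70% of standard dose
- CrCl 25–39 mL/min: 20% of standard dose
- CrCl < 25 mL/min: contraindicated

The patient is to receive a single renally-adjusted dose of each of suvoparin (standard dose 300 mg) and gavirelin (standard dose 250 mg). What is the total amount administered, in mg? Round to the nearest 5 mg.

SCr = 228 / 88.4 = 2.579 mg/dL
CrCl = (140 − 37) × 97.5 / (72 × 2.579) = 10042.5 / 185.69 ≈ 54.1 mL/min
CrCl ≈ 54 mL/min.
suvoparin: < 65 mL/min → 47% of 300 mg = 141 mg.
gavirelin: 40–84 mL/min → 70% of 250 mg = 175 mg.
Total = 141 + 175 = 316 mg.

315 mg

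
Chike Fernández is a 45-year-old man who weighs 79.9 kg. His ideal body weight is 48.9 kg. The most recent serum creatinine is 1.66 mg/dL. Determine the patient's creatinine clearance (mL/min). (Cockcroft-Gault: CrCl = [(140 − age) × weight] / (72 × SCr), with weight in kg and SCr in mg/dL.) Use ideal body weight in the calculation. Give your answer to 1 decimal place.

38.9 mL/min

CrCl = (140 − 45) × 48.9 / (72 × 1.66) = 4645.5 / 119.52 ≈ 38.9 mL/min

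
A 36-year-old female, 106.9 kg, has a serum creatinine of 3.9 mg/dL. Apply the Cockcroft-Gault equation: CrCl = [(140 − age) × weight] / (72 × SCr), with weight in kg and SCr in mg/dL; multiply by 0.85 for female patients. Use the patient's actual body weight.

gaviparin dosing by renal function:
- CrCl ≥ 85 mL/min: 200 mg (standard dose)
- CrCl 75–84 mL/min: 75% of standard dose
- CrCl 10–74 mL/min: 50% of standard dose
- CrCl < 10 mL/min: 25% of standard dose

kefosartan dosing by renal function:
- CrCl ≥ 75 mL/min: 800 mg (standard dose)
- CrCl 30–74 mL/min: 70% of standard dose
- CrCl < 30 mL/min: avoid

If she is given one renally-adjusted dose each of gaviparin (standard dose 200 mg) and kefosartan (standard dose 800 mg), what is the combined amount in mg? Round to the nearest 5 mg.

CrCl = (140 − 36) × 106.9 / (72 × 3.9) × 0.85 = 11117.6 / 280.80 × 0.85 ≈ 33.7 mL/min
CrCl ≈ 34 mL/min.
gaviparin: 10–74 mL/min → 50% of 200 mg = 100 mg.
kefosartan: 30–74 mL/min → 70% of 800 mg = 560 mg.
Total = 100 + 560 = 660 mg.

660 mg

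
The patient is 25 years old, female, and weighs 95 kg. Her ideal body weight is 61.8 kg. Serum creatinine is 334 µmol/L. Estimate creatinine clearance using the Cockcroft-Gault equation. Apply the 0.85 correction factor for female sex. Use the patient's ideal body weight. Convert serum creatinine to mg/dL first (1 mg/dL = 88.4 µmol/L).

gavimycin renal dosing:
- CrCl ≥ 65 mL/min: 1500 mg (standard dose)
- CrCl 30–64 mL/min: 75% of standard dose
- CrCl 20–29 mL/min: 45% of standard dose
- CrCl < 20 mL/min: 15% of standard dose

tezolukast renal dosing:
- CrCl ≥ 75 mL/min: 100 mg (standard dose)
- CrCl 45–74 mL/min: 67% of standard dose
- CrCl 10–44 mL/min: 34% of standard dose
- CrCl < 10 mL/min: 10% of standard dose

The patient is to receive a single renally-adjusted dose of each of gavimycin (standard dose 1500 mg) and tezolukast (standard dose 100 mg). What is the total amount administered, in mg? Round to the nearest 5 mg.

710 mg

SCr = 334 / 88.4 = 3.778 mg/dL
CrCl = (140 − 25) × 61.8 / (72 × 3.778) × 0.85 = 7107.0 / 272.02 × 0.85 ≈ 22.2 mL/min
CrCl ≈ 22 mL/min.
gavimycin: 20–29 mL/min → 45% of 1500 mg = 675 mg.
tezolukast: 10–44 mL/min → 34% of 100 mg = 34 mg.
Total = 675 + 34 = 709 mg.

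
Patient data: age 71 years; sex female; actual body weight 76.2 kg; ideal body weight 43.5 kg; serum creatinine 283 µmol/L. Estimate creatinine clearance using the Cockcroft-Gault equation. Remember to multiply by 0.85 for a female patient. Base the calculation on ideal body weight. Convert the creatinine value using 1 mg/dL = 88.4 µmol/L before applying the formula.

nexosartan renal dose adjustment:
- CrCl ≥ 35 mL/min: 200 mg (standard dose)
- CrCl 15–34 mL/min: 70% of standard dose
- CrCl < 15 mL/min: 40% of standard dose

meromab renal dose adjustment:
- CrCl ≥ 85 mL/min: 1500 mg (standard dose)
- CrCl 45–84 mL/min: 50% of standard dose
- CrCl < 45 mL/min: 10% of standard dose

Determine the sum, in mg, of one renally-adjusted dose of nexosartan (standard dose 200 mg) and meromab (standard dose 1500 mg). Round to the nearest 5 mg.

SCr = 283 / 88.4 = 3.201 mg/dL
CrCl = (140 − 71) × 43.5 / (72 × 3.201) × 0.85 = 3001.5 / 230.47 × 0.85 ≈ 11.1 mL/min
CrCl ≈ 11 mL/min.
nexosartan: < 15 mL/min → 40% of 200 mg = 80 mg.
meromab: < 45 mL/min → 10% of 1500 mg = 150 mg.
Total = 80 + 150 = 230 mg.

230 mg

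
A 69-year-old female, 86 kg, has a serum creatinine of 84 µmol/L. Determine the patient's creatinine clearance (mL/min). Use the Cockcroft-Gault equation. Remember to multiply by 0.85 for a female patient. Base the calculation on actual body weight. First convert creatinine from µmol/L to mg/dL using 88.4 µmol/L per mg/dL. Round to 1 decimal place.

SCr = 84 / 88.4 = 0.95 mg/dL
CrCl = (140 − 69) × 86 / (72 × 0.95) × 0.85 = 6106.0 / 68.40 × 0.85 ≈ 75.9 mL/min

75.9 mL/min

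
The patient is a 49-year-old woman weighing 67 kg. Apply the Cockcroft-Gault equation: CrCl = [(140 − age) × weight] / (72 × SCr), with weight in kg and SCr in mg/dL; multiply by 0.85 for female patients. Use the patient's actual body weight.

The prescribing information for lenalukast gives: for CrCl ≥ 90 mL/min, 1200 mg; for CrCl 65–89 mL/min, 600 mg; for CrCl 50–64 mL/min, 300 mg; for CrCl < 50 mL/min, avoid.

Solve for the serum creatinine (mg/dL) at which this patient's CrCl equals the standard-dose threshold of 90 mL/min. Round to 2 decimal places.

0.80 mg/dL

Standard dose requires CrCl ≥ 90 mL/min.
Set (140 − 49) × 67 × 0.85 / (72 × SCr) = 90
SCr = (140 − 49) × 67 × 0.85 / (72 × 90) = 0.800 mg/dL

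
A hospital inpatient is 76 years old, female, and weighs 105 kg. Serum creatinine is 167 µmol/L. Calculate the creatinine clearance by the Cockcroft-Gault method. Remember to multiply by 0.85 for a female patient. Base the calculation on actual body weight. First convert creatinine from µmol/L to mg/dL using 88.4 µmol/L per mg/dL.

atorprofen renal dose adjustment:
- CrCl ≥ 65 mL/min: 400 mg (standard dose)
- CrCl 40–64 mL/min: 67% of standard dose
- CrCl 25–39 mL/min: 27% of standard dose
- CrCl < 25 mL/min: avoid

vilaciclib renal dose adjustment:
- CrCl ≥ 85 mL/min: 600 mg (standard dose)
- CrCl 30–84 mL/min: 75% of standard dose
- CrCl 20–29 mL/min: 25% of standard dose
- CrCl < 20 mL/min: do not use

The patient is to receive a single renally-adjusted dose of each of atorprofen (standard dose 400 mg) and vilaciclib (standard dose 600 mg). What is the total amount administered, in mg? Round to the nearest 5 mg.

SCr = 167 / 88.4 = 1.889 mg/dL
CrCl = (140 − 76) × 105 / (72 × 1.889) × 0.85 = 6720.0 / 136.01 × 0.85 ≈ 42.0 mL/min
CrCl ≈ 42 mL/min.
atorprofen: 40–64 mL/min → 67% of 400 mg = 268 mg.
vilaciclib: 30–84 mL/min → 75% of 600 mg = 450 mg.
Total = 268 + 450 = 718 mg.

720 mg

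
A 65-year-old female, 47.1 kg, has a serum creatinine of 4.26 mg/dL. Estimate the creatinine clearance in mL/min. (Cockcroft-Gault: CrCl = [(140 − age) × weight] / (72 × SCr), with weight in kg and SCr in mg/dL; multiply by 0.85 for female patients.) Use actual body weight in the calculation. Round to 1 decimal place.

CrCl = (140 − 65) × 47.1 / (72 × 4.26) × 0.85 = 3532.5 / 306.72 × 0.85 ≈ 9.8 mL/min

9.8 mL/min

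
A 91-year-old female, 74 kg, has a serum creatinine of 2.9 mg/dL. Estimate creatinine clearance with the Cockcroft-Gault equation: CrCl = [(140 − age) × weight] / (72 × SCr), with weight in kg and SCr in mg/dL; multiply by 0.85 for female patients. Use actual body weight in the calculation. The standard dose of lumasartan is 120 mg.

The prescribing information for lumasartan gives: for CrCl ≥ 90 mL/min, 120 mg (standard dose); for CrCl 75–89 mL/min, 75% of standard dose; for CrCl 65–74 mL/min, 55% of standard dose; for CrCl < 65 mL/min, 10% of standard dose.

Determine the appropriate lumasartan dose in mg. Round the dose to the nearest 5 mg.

10 mg

CrCl = (140 − 91) × 74 / (72 × 2.9) × 0.85 = 3626.0 / 208.80 × 0.85 ≈ 14.8 mL/min
CrCl ≈ 15 mL/min → bracket < 65 mL/min.
10% of 120 mg = 12 mg → 10 mg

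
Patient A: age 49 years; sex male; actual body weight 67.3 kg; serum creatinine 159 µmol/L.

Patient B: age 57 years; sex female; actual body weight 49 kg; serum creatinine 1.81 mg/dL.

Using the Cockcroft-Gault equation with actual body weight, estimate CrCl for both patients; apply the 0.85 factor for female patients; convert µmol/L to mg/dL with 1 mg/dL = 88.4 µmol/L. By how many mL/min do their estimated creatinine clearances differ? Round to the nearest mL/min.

Patient A: SCr = 159 / 88.4 = 1.799 mg/dL
Patient A: CrCl = (140 − 49) × 67.3 / (72 × 1.799) = 6124.3 / 129.53 ≈ 47.3 mL/min
Patient B: CrCl = (140 − 57) × 49 / (72 × 1.81) × 0.85 = 4067.0 / 130.32 × 0.85 ≈ 26.5 mL/min
|47.3 − 26.5| = 20.8 mL/min

21 mL/min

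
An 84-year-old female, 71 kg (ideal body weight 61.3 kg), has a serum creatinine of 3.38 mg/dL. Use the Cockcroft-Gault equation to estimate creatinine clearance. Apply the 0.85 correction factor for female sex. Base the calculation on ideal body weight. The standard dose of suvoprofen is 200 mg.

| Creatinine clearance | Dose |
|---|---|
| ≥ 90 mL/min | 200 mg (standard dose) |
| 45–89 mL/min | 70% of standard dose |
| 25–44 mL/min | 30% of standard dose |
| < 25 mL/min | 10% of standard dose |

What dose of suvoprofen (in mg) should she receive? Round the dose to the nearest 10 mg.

20 mg

CrCl = (140 − 84) × 61.3 / (72 × 3.38) × 0.85 = 3432.8 / 243.36 × 0.85 ≈ 12.0 mL/min
CrCl ≈ 12 mL/min → bracket < 25 mL/min.
10% of 200 mg = 20 mg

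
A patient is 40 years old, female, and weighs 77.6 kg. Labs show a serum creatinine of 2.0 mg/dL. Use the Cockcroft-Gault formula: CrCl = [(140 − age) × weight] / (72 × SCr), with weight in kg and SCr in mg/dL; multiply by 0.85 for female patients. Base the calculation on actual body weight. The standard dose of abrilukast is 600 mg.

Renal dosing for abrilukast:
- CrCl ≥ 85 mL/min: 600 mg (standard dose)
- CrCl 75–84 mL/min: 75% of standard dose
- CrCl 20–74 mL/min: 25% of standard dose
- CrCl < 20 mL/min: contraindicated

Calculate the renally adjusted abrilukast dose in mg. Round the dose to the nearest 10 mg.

CrCl = (140 − 40) × 77.6 / (72 × 2) × 0.85 = 7760.0 / 144.00 × 0.85 ≈ 45.8 mL/min
CrCl ≈ 46 mL/min → bracket 20–74 mL/min.
25% of 600 mg = 150 mg

150 mg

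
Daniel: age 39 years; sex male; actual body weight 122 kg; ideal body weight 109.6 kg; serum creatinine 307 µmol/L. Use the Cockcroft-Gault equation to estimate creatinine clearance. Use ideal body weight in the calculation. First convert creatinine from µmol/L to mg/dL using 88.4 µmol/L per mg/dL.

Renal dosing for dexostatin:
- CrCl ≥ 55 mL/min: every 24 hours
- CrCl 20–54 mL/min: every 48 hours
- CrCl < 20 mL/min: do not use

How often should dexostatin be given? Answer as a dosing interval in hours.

every 48 hours

SCr = 307 / 88.4 = 3.473 mg/dL
CrCl = (140 − 39) × 109.6 / (72 × 3.473) = 11069.6 / 250.06 ≈ 44.3 mL/min
CrCl ≈ 44 mL/min → bracket 20–54 mL/min → every 48 hours.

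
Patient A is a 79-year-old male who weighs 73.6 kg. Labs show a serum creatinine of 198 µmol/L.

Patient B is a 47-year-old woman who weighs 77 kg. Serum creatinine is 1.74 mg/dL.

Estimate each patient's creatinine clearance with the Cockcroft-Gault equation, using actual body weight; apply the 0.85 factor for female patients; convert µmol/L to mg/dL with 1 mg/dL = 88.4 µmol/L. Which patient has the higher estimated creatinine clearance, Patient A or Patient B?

Patient B

Patient A: SCr = 198 / 88.4 = 2.24 mg/dL
Patient A: CrCl = (140 − 79) × 73.6 / (72 × 2.24) = 4489.6 / 161.28 ≈ 27.8 mL/min
Patient B: CrCl = (140 − 47) × 77 / (72 × 1.74) × 0.85 = 7161.0 / 125.28 × 0.85 ≈ 48.6 mL/min
27.8 vs 48.6 mL/min → Patient B is higher.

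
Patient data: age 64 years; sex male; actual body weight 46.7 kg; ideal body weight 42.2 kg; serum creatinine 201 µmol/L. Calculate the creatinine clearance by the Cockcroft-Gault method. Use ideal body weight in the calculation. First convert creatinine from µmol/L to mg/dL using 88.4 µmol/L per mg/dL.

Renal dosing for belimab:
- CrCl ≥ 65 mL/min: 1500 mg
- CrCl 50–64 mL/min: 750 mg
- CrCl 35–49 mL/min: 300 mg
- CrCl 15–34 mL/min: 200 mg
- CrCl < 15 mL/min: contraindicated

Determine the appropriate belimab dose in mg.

SCr = 201 / 88.4 = 2.274 mg/dL
CrCl = (140 − 64) × 42.2 / (72 × 2.274) = 3207.2 / 163.73 ≈ 19.6 mL/min
CrCl ≈ 20 mL/min → bracket 15–34 mL/min.
Dose for this bracket: 200 mg.

200 mg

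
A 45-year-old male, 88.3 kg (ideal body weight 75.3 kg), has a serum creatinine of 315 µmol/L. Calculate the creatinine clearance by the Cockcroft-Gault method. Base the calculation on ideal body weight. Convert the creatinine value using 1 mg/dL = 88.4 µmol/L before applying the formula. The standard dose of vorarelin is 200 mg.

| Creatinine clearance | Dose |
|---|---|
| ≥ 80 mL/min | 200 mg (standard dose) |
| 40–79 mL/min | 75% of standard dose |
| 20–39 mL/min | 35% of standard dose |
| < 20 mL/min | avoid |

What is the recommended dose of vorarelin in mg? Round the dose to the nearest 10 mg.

SCr = 315 / 88.4 = 3.563 mg/dL
CrCl = (140 − 45) × 75.3 / (72 × 3.563) = 7153.5 / 256.54 ≈ 27.9 mL/min
CrCl ≈ 28 mL/min → bracket 20–39 mL/min.
35% of 200 mg = 70 mg

70 mg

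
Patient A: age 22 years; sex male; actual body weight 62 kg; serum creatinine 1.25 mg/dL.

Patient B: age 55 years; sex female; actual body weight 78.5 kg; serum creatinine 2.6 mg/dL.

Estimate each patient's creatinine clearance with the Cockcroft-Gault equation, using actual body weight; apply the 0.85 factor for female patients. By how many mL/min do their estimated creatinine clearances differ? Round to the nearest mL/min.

51 mL/min

Patient A: CrCl = (140 − 22) × 62 / (72 × 1.25) = 7316.0 / 90.00 ≈ 81.3 mL/min
Patient B: CrCl = (140 − 55) × 78.5 / (72 × 2.6) × 0.85 = 6672.5 / 187.20 × 0.85 ≈ 30.3 mL/min
|81.3 − 30.3| = 51.0 mL/min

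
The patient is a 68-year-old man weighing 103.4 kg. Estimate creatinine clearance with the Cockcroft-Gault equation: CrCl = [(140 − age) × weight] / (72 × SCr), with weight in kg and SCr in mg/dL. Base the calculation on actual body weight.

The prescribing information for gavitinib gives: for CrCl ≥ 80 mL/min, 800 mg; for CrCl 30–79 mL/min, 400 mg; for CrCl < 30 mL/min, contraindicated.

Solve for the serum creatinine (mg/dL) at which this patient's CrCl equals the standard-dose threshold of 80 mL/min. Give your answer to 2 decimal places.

1.29 mg/dL

Standard dose requires CrCl ≥ 80 mL/min.
Set (140 − 68) × 103.4 / (72 × SCr) = 80
SCr = (140 − 68) × 103.4 / (72 × 80) = 1.292 mg/dL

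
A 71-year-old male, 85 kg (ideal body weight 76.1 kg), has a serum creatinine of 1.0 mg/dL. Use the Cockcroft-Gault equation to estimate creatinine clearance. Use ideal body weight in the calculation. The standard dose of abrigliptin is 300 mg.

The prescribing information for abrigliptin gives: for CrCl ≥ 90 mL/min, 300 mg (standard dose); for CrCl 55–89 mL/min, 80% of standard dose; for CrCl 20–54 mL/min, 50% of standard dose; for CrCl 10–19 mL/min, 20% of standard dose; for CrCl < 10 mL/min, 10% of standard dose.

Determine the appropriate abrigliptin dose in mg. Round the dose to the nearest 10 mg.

240 mg

CrCl = (140 − 71) × 76.1 / (72 × 1) = 5250.9 / 72.00 ≈ 72.9 mL/min
CrCl ≈ 73 mL/min → bracket 55–89 mL/min.
80% of 300 mg = 240 mg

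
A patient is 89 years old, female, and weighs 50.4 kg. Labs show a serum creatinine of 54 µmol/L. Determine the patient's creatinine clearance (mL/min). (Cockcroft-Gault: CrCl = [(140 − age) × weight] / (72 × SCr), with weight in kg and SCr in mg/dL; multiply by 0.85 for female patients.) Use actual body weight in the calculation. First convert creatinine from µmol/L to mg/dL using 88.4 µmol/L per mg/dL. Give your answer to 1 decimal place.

SCr = 54 / 88.4 = 0.611 mg/dL
CrCl = (140 − 89) × 50.4 / (72 × 0.611) × 0.85 = 2570.4 / 43.99 × 0.85 ≈ 49.7 mL/min

49.7 mL/min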